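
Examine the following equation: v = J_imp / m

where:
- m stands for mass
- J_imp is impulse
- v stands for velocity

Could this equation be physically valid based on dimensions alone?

Yes

m (mass) has dimensions [M].
J_imp (impulse) has dimensions [L M T^-1].
v (velocity) has dimensions [L T^-1].

Left side: [L T^-1]
Right side: [L T^-1]

Both sides have the same dimensions, so the equation is dimensionally consistent.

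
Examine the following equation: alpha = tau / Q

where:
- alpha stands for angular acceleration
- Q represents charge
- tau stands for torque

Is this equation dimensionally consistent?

No

alpha (angular acceleration) has dimensions [T^-2].
Q (charge) has dimensions [I T].
tau (torque) has dimensions [L^2 M T^-2].

Left side: [T^-2]
Right side: [I^-1 L^2 M T^-3]

The two sides have different dimensions, so the equation is NOT dimensionally consistent.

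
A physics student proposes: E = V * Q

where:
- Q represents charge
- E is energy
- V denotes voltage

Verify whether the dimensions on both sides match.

Yes

Q (charge) has dimensions [I T].
E (energy) has dimensions [L^2 M T^-2].
V (voltage) has dimensions [I^-1 L^2 M T^-3].

Left side: [L^2 M T^-2]
Right side: [L^2 M T^-2]

Both sides have the same dimensions, so the equation is dimensionally consistent.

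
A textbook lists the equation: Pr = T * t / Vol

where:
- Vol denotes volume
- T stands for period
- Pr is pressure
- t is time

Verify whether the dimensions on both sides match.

No

Vol (volume) has dimensions [L^3].
T (period) has dimensions [T].
Pr (pressure) has dimensions [L^-1 M T^-2].
t (time) has dimensions [T].

Left side: [L^-1 M T^-2]
Right side: [L^-3 T^2]

The two sides have different dimensions, so the equation is NOT dimensionally consistent.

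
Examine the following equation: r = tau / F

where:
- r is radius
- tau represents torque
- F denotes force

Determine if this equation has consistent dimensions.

Yes

r (radius) has dimensions [L].
tau (torque) has dimensions [L^2 M T^-2].
F (force) has dimensions [L M T^-2].

Left side: [L]
Right side: [L]

Both sides have the same dimensions, so the equation is dimensionally consistent.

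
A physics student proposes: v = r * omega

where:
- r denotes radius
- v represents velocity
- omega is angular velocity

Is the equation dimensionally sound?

Yes

r (radius) has dimensions [L].
v (velocity) has dimensions [L T^-1].
omega (angular velocity) has dimensions [T^-1].

Left side: [L T^-1]
Right side: [L T^-1]

Both sides have the same dimensions, so the equation is dimensionally consistent.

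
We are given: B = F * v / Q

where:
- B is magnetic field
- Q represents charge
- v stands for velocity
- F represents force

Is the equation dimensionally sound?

No

B (magnetic field) has dimensions [I^-1 M T^-2].
Q (charge) has dimensions [I T].
v (velocity) has dimensions [L T^-1].
F (force) has dimensions [L M T^-2].

Left side: [I^-1 M T^-2]
Right side: [I^-1 L^2 M T^-4]

The two sides have different dimensions, so the equation is NOT dimensionally consistent.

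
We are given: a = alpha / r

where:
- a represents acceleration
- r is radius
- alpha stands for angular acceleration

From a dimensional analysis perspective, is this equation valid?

No

a (acceleration) has dimensions [L T^-2].
r (radius) has dimensions [L].
alpha (angular acceleration) has dimensions [T^-2].

Left side: [L T^-2]
Right side: [L^-1 T^-2]

The two sides have different dimensions, so the equation is NOT dimensionally consistent.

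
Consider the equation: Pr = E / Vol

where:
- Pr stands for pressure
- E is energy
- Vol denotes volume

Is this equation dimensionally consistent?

Yes

Pr (pressure) has dimensions [L^-1 M T^-2].
E (energy) has dimensions [L^2 M T^-2].
Vol (volume) has dimensions [L^3].

Left side: [L^-1 M T^-2]
Right side: [L^-1 M T^-2]

Both sides have the same dimensions, so the equation is dimensionally consistent.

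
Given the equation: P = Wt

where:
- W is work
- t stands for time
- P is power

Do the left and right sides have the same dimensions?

No

W (work) has dimensions [L^2 M T^-2].
t (time) has dimensions [T].
P (power) has dimensions [L^2 M T^-3].

Left side: [L^2 M T^-3]
Right side: [L^2 M T^-1]

The two sides have different dimensions, so the equation is NOT dimensionally consistent.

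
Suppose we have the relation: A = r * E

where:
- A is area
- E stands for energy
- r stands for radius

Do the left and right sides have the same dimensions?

No

A (area) has dimensions [L^2].
E (energy) has dimensions [L^2 M T^-2].
r (radius) has dimensions [L].

Left side: [L^2]
Right side: [L^3 M T^-2]

The two sides have different dimensions, so the equation is NOT dimensionally consistent.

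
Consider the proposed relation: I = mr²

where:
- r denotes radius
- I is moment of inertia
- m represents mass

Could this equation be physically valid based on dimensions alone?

Yes

r (radius) has dimensions [L].
I (moment of inertia) has dimensions [L^2 M].
m (mass) has dimensions [M].

Left side: [L^2 M]
Right side: [L^2 M]

Both sides have the same dimensions, so the equation is dimensionally consistent.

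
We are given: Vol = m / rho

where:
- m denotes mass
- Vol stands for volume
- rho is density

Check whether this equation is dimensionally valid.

Yes

m (mass) has dimensions [M].
Vol (volume) has dimensions [L^3].
rho (density) has dimensions [L^-3 M].

Left side: [L^3]
Right side: [L^3]

Both sides have the same dimensions, so the equation is dimensionally consistent.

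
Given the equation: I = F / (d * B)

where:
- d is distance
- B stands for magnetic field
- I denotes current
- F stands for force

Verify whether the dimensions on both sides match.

Yes

d (distance) has dimensions [L].
B (magnetic field) has dimensions [I^-1 M T^-2].
I (current) has dimensions [I].
F (force) has dimensions [L M T^-2].

Left side: [I]
Right side: [I]

Both sides have the same dimensions, so the equation is dimensionally consistent.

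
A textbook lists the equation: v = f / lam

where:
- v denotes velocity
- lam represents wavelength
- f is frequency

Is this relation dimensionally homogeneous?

No

v (velocity) has dimensions [L T^-1].
lam (wavelength) has dimensions [L].
f (frequency) has dimensions [T^-1].

Left side: [L T^-1]
Right side: [L^-1 T^-1]

The two sides have different dimensions, so the equation is NOT dimensionally consistent.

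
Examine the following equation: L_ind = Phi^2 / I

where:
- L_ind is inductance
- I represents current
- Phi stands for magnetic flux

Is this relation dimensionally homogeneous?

No

L_ind (inductance) has dimensions [I^-2 L^2 M T^-2].
I (current) has dimensions [I].
Phi (magnetic flux) has dimensions [I^-1 L^2 M T^-2].

Left side: [I^-2 L^2 M T^-2]
Right side: [I^-3 L^4 M^2 T^-4]

The two sides have different dimensions, so the equation is NOT dimensionally consistent.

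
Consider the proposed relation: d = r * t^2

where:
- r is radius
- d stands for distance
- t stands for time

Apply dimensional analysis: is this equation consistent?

No

r (radius) has dimensions [L].
d (distance) has dimensions [L].
t (time) has dimensions [T].

Left side: [L]
Right side: [L T^2]

The two sides have different dimensions, so the equation is NOT dimensionally consistent.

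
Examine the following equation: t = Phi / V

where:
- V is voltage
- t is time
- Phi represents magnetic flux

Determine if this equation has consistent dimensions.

Yes

V (voltage) has dimensions [I^-1 L^2 M T^-3].
t (time) has dimensions [T].
Phi (magnetic flux) has dimensions [I^-1 L^2 M T^-2].

Left side: [T]
Right side: [T]

Both sides have the same dimensions, so the equation is dimensionally consistent.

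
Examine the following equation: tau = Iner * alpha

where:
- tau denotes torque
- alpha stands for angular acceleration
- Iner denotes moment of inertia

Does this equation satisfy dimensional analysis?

Yes

tau (torque) has dimensions [L^2 M T^-2].
alpha (angular acceleration) has dimensions [T^-2].
Iner (moment of inertia) has dimensions [L^2 M].

Left side: [L^2 M T^-2]
Right side: [L^2 M T^-2]

Both sides have the same dimensions, so the equation is dimensionally consistent.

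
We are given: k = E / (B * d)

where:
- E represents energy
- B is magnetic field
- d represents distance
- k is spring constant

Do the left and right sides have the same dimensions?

No

E (energy) has dimensions [L^2 M T^-2].
B (magnetic field) has dimensions [I^-1 M T^-2].
d (distance) has dimensions [L].
k (spring constant) has dimensions [M T^-2].

Left side: [M T^-2]
Right side: [I L]

The two sides have different dimensions, so the equation is NOT dimensionally consistent.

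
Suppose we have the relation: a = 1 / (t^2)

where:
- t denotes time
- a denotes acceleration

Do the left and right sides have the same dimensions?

No

t (time) has dimensions [T].
a (acceleration) has dimensions [L T^-2].

Left side: [L T^-2]
Right side: [T^-2]

The two sides have different dimensions, so the equation is NOT dimensionally consistent.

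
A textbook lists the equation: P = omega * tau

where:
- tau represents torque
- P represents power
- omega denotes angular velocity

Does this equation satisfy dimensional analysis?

Yes

tau (torque) has dimensions [L^2 M T^-2].
P (power) has dimensions [L^2 M T^-3].
omega (angular velocity) has dimensions [T^-1].

Left side: [L^2 M T^-3]
Right side: [L^2 M T^-3]

Both sides have the same dimensions, so the equation is dimensionally consistent.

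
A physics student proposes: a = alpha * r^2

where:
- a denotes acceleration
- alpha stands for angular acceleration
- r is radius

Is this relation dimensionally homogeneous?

No

a (acceleration) has dimensions [L T^-2].
alpha (angular acceleration) has dimensions [T^-2].
r (radius) has dimensions [L].

Left side: [L T^-2]
Right side: [L^2 T^-2]

The two sides have different dimensions, so the equation is NOT dimensionally consistent.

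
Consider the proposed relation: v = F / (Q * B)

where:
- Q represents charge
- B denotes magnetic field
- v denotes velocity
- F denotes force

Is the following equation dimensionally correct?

Yes

Q (charge) has dimensions [I T].
B (magnetic field) has dimensions [I^-1 M T^-2].
v (velocity) has dimensions [L T^-1].
F (force) has dimensions [L M T^-2].

Left side: [L T^-1]
Right side: [L T^-1]

Both sides have the same dimensions, so the equation is dimensionally consistent.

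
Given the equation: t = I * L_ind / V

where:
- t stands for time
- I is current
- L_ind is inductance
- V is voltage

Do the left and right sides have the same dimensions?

Yes

t (time) has dimensions [T].
I (current) has dimensions [I].
L_ind (inductance) has dimensions [I^-2 L^2 M T^-2].
V (voltage) has dimensions [I^-1 L^2 M T^-3].

Left side: [T]
Right side: [T]

Both sides have the same dimensions, so the equation is dimensionally consistent.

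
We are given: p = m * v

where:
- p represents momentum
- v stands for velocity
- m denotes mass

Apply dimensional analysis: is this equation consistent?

Yes

p (momentum) has dimensions [L M T^-1].
v (velocity) has dimensions [L T^-1].
m (mass) has dimensions [M].

Left side: [L M T^-1]
Right side: [L M T^-1]

Both sides have the same dimensions, so the equation is dimensionally consistent.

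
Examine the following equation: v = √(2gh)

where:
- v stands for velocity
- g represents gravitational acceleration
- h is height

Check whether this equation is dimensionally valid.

Yes

v (velocity) has dimensions [L T^-1].
g (gravitational acceleration) has dimensions [L T^-2].
h (height) has dimensions [L].

Left side: [L T^-1]
Right side: [L T^-1]

Both sides have the same dimensions, so the equation is dimensionally consistent.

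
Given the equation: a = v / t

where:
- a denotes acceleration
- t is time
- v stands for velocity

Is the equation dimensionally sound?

Yes

a (acceleration) has dimensions [L T^-2].
t (time) has dimensions [T].
v (velocity) has dimensions [L T^-1].

Left side: [L T^-2]
Right side: [L T^-2]

Both sides have the same dimensions, so the equation is dimensionally consistent.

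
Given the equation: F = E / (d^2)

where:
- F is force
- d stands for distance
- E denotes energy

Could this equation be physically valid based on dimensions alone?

No

F (force) has dimensions [L M T^-2].
d (distance) has dimensions [L].
E (energy) has dimensions [L^2 M T^-2].

Left side: [L M T^-2]
Right side: [M T^-2]

The two sides have different dimensions, so the equation is NOT dimensionally consistent.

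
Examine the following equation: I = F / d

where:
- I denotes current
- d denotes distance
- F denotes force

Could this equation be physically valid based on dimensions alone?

No

I (current) has dimensions [I].
d (distance) has dimensions [L].
F (force) has dimensions [L M T^-2].

Left side: [I]
Right side: [M T^-2]

The two sides have different dimensions, so the equation is NOT dimensionally consistent.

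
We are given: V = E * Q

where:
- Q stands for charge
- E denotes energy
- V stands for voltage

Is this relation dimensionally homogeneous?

No

Q (charge) has dimensions [I T].
E (energy) has dimensions [L^2 M T^-2].
V (voltage) has dimensions [I^-1 L^2 M T^-3].

Left side: [I^-1 L^2 M T^-3]
Right side: [I L^2 M T^-1]

The two sides have different dimensions, so the equation is NOT dimensionally consistent.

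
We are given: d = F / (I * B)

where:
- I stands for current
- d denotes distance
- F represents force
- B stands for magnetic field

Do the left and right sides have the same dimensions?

Yes

I (current) has dimensions [I].
d (distance) has dimensions [L].
F (force) has dimensions [L M T^-2].
B (magnetic field) has dimensions [I^-1 M T^-2].

Left side: [L]
Right side: [L]

Both sides have the same dimensions, so the equation is dimensionally consistent.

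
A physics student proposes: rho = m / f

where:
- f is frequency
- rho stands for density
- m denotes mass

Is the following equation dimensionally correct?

No

f (frequency) has dimensions [T^-1].
rho (density) has dimensions [L^-3 M].
m (mass) has dimensions [M].

Left side: [L^-3 M]
Right side: [M T]

The two sides have different dimensions, so the equation is NOT dimensionally consistent.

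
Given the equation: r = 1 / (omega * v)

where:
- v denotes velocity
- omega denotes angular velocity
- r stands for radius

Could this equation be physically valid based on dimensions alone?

No

v (velocity) has dimensions [L T^-1].
omega (angular velocity) has dimensions [T^-1].
r (radius) has dimensions [L].

Left side: [L]
Right side: [L^-1 T^2]

The two sides have different dimensions, so the equation is NOT dimensionally consistent.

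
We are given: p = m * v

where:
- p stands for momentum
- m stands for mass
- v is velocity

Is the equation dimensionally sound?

Yes

p (momentum) has dimensions [L M T^-1].
m (mass) has dimensions [M].
v (velocity) has dimensions [L T^-1].

Left side: [L M T^-1]
Right side: [L M T^-1]

Both sides have the same dimensions, so the equation is dimensionally consistent.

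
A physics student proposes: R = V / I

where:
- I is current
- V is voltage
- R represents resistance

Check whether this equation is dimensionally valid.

Yes

I (current) has dimensions [I].
V (voltage) has dimensions [I^-1 L^2 M T^-3].
R (resistance) has dimensions [I^-2 L^2 M T^-3].

Left side: [I^-2 L^2 M T^-3]
Right side: [I^-2 L^2 M T^-3]

Both sides have the same dimensions, so the equation is dimensionally consistent.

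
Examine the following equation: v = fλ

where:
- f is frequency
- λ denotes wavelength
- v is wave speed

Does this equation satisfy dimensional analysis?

Yes

f (frequency) has dimensions [T^-1].
λ (wavelength) has dimensions [L].
v (wave speed) has dimensions [L T^-1].

Left side: [L T^-1]
Right side: [L T^-1]

Both sides have the same dimensions, so the equation is dimensionally consistent.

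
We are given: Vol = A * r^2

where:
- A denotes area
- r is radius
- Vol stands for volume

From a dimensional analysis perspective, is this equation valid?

No

A (area) has dimensions [L^2].
r (radius) has dimensions [L].
Vol (volume) has dimensions [L^3].

Left side: [L^3]
Right side: [L^4]

The two sides have different dimensions, so the equation is NOT dimensionally consistent.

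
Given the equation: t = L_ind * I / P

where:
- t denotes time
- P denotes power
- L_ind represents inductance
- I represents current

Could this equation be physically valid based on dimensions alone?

No

t (time) has dimensions [T].
P (power) has dimensions [L^2 M T^-3].
L_ind (inductance) has dimensions [I^-2 L^2 M T^-2].
I (current) has dimensions [I].

Left side: [T]
Right side: [I^-1 T]

The two sides have different dimensions, so the equation is NOT dimensionally consistent.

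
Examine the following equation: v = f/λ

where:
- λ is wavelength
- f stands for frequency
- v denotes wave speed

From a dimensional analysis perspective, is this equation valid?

No

λ (wavelength) has dimensions [L].
f (frequency) has dimensions [T^-1].
v (wave speed) has dimensions [L T^-1].

Left side: [L T^-1]
Right side: [L^-1 T^-1]

The two sides have different dimensions, so the equation is NOT dimensionally consistent.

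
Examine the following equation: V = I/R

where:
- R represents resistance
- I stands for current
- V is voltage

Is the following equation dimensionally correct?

No

R (resistance) has dimensions [I^-2 L^2 M T^-3].
I (current) has dimensions [I].
V (voltage) has dimensions [I^-1 L^2 M T^-3].

Left side: [I^-1 L^2 M T^-3]
Right side: [I^3 L^-2 M^-1 T^3]

The two sides have different dimensions, so the equation is NOT dimensionally consistent.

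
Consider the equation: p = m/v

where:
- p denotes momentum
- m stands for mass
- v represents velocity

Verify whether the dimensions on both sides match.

No

p (momentum) has dimensions [L M T^-1].
m (mass) has dimensions [M].
v (velocity) has dimensions [L T^-1].

Left side: [L M T^-1]
Right side: [L^-1 M T]

The two sides have different dimensions, so the equation is NOT dimensionally consistent.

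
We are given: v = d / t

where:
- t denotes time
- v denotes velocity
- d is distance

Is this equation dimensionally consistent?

Yes

t (time) has dimensions [T].
v (velocity) has dimensions [L T^-1].
d (distance) has dimensions [L].

Left side: [L T^-1]
Right side: [L T^-1]

Both sides have the same dimensions, so the equation is dimensionally consistent.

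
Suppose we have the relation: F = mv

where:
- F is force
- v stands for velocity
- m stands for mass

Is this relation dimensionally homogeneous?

No

F (force) has dimensions [L M T^-2].
v (velocity) has dimensions [L T^-1].
m (mass) has dimensions [M].

Left side: [L M T^-2]
Right side: [L M T^-1]

The two sides have different dimensions, so the equation is NOT dimensionally consistent.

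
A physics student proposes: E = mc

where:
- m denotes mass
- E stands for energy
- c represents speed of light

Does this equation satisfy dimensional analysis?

No

m (mass) has dimensions [M].
E (energy) has dimensions [L^2 M T^-2].
c (speed of light) has dimensions [L T^-1].

Left side: [L^2 M T^-2]
Right side: [L M T^-1]

The two sides have different dimensions, so the equation is NOT dimensionally consistent.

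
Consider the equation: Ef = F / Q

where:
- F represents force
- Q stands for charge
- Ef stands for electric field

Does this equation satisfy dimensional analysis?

Yes

F (force) has dimensions [L M T^-2].
Q (charge) has dimensions [I T].
Ef (electric field) has dimensions [I^-1 L M T^-3].

Left side: [I^-1 L M T^-3]
Right side: [I^-1 L M T^-3]

Both sides have the same dimensions, so the equation is dimensionally consistent.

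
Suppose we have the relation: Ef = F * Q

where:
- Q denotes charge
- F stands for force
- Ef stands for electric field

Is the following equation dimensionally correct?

No

Q (charge) has dimensions [I T].
F (force) has dimensions [L M T^-2].
Ef (electric field) has dimensions [I^-1 L M T^-3].

Left side: [I^-1 L M T^-3]
Right side: [I L M T^-1]

The two sides have different dimensions, so the equation is NOT dimensionally consistent.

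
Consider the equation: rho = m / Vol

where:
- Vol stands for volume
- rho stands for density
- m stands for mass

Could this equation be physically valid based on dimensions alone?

Yes

Vol (volume) has dimensions [L^3].
rho (density) has dimensions [L^-3 M].
m (mass) has dimensions [M].

Left side: [L^-3 M]
Right side: [L^-3 M]

Both sides have the same dimensions, so the equation is dimensionally consistent.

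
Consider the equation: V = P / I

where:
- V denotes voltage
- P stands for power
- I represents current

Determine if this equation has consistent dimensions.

Yes

V (voltage) has dimensions [I^-1 L^2 M T^-3].
P (power) has dimensions [L^2 M T^-3].
I (current) has dimensions [I].

Left side: [I^-1 L^2 M T^-3]
Right side: [I^-1 L^2 M T^-3]

Both sides have the same dimensions, so the equation is dimensionally consistent.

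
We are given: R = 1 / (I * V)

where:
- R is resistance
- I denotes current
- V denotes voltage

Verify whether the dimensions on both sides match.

No

R (resistance) has dimensions [I^-2 L^2 M T^-3].
I (current) has dimensions [I].
V (voltage) has dimensions [I^-1 L^2 M T^-3].

Left side: [I^-2 L^2 M T^-3]
Right side: [L^-2 M^-1 T^3]

The two sides have different dimensions, so the equation is NOT dimensionally consistent.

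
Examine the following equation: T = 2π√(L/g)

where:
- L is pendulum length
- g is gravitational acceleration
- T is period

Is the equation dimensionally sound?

Yes

L (pendulum length) has dimensions [L].
g (gravitational acceleration) has dimensions [L T^-2].
T (period) has dimensions [T].

Left side: [T]
Right side: [T]

Both sides have the same dimensions, so the equation is dimensionally consistent.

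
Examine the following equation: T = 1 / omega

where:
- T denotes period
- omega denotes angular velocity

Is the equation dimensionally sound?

Yes

T (period) has dimensions [T].
omega (angular velocity) has dimensions [T^-1].

Left side: [T]
Right side: [T]

Both sides have the same dimensions, so the equation is dimensionally consistent.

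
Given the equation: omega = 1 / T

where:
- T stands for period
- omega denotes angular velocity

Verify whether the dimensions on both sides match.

Yes

T (period) has dimensions [T].
omega (angular velocity) has dimensions [T^-1].

Left side: [T^-1]
Right side: [T^-1]

Both sides have the same dimensions, so the equation is dimensionally consistent.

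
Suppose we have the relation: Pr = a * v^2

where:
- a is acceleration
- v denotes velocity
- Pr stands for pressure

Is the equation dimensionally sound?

No

a (acceleration) has dimensions [L T^-2].
v (velocity) has dimensions [L T^-1].
Pr (pressure) has dimensions [L^-1 M T^-2].

Left side: [L^-1 M T^-2]
Right side: [L^3 T^-4]

The two sides have different dimensions, so the equation is NOT dimensionally consistent.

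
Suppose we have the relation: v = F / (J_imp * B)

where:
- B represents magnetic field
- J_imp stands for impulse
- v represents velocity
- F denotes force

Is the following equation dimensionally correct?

No

B (magnetic field) has dimensions [I^-1 M T^-2].
J_imp (impulse) has dimensions [L M T^-1].
v (velocity) has dimensions [L T^-1].
F (force) has dimensions [L M T^-2].

Left side: [L T^-1]
Right side: [I M^-1 T]

The two sides have different dimensions, so the equation is NOT dimensionally consistent.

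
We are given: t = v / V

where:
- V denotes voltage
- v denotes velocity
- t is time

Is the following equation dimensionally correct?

No

V (voltage) has dimensions [I^-1 L^2 M T^-3].
v (velocity) has dimensions [L T^-1].
t (time) has dimensions [T].

Left side: [T]
Right side: [I L^-1 M^-1 T^2]

The two sides have different dimensions, so the equation is NOT dimensionally consistent.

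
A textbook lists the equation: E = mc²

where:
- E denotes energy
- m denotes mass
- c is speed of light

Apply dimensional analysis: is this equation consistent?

Yes

E (energy) has dimensions [L^2 M T^-2].
m (mass) has dimensions [M].
c (speed of light) has dimensions [L T^-1].

Left side: [L^2 M T^-2]
Right side: [L^2 M T^-2]

Both sides have the same dimensions, so the equation is dimensionally consistent.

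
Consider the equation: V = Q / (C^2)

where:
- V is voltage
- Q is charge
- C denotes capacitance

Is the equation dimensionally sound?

No

V (voltage) has dimensions [I^-1 L^2 M T^-3].
Q (charge) has dimensions [I T].
C (capacitance) has dimensions [I^2 L^-2 M^-1 T^4].

Left side: [I^-1 L^2 M T^-3]
Right side: [I^-3 L^4 M^2 T^-7]

The two sides have different dimensions, so the equation is NOT dimensionally consistent.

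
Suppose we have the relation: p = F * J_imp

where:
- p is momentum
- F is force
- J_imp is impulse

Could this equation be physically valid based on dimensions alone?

No

p (momentum) has dimensions [L M T^-1].
F (force) has dimensions [L M T^-2].
J_imp (impulse) has dimensions [L M T^-1].

Left side: [L M T^-1]
Right side: [L^2 M^2 T^-3]

The two sides have different dimensions, so the equation is NOT dimensionally consistent.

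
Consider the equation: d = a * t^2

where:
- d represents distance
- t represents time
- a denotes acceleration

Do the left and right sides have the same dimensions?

Yes

d (distance) has dimensions [L].
t (time) has dimensions [T].
a (acceleration) has dimensions [L T^-2].

Left side: [L]
Right side: [L]

Both sides have the same dimensions, so the equation is dimensionally consistent.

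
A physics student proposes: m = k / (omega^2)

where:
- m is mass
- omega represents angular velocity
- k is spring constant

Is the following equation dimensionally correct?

Yes

m (mass) has dimensions [M].
omega (angular velocity) has dimensions [T^-1].
k (spring constant) has dimensions [M T^-2].

Left side: [M]
Right side: [M]

Both sides have the same dimensions, so the equation is dimensionally consistent.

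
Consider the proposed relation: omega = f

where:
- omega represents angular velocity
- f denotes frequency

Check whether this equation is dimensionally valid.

Yes

omega (angular velocity) has dimensions [T^-1].
f (frequency) has dimensions [T^-1].

Left side: [T^-1]
Right side: [T^-1]

Both sides have the same dimensions, so the equation is dimensionally consistent.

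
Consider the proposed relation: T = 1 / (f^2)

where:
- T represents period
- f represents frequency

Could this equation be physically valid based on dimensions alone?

No

T (period) has dimensions [T].
f (frequency) has dimensions [T^-1].

Left side: [T]
Right side: [T^2]

The two sides have different dimensions, so the equation is NOT dimensionally consistent.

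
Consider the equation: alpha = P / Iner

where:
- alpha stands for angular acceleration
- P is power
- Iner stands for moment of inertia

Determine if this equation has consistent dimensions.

No

alpha (angular acceleration) has dimensions [T^-2].
P (power) has dimensions [L^2 M T^-3].
Iner (moment of inertia) has dimensions [L^2 M].

Left side: [T^-2]
Right side: [T^-3]

The two sides have different dimensions, so the equation is NOT dimensionally consistent.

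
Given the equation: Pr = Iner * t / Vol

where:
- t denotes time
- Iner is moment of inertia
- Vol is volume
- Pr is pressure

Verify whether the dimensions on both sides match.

No

t (time) has dimensions [T].
Iner (moment of inertia) has dimensions [L^2 M].
Vol (volume) has dimensions [L^3].
Pr (pressure) has dimensions [L^-1 M T^-2].

Left side: [L^-1 M T^-2]
Right side: [L^-1 M T]

The two sides have different dimensions, so the equation is NOT dimensionally consistent.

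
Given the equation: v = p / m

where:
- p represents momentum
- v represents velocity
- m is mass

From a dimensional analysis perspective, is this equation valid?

Yes

p (momentum) has dimensions [L M T^-1].
v (velocity) has dimensions [L T^-1].
m (mass) has dimensions [M].

Left side: [L T^-1]
Right side: [L T^-1]

Both sides have the same dimensions, so the equation is dimensionally consistent.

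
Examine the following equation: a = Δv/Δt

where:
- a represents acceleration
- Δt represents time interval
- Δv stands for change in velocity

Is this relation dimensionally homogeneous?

Yes

a (acceleration) has dimensions [L T^-2].
Δt (time interval) has dimensions [T].
Δv (change in velocity) has dimensions [L T^-1].

Left side: [L T^-2]
Right side: [L T^-2]

Both sides have the same dimensions, so the equation is dimensionally consistent.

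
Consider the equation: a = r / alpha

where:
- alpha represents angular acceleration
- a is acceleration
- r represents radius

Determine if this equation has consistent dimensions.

No

alpha (angular acceleration) has dimensions [T^-2].
a (acceleration) has dimensions [L T^-2].
r (radius) has dimensions [L].

Left side: [L T^-2]
Right side: [L T^2]

The two sides have different dimensions, so the equation is NOT dimensionally consistent.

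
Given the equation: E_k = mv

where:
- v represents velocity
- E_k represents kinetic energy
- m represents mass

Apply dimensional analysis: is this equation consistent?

No

v (velocity) has dimensions [L T^-1].
E_k (kinetic energy) has dimensions [L^2 M T^-2].
m (mass) has dimensions [M].

Left side: [L^2 M T^-2]
Right side: [L M T^-1]

The two sides have different dimensions, so the equation is NOT dimensionally consistent.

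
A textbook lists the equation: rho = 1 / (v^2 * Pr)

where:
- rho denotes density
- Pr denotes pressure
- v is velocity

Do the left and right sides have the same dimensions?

No

rho (density) has dimensions [L^-3 M].
Pr (pressure) has dimensions [L^-1 M T^-2].
v (velocity) has dimensions [L T^-1].

Left side: [L^-3 M]
Right side: [L^-1 M^-1 T^4]

The two sides have different dimensions, so the equation is NOT dimensionally consistent.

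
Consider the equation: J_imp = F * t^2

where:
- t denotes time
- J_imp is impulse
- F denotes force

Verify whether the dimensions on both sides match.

No

t (time) has dimensions [T].
J_imp (impulse) has dimensions [L M T^-1].
F (force) has dimensions [L M T^-2].

Left side: [L M T^-1]
Right side: [L M]

The two sides have different dimensions, so the equation is NOT dimensionally consistent.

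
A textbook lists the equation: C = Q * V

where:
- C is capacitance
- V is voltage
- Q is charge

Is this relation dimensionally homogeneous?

No

C (capacitance) has dimensions [I^2 L^-2 M^-1 T^4].
V (voltage) has dimensions [I^-1 L^2 M T^-3].
Q (charge) has dimensions [I T].

Left side: [I^2 L^-2 M^-1 T^4]
Right side: [L^2 M T^-2]

The two sides have different dimensions, so the equation is NOT dimensionally consistent.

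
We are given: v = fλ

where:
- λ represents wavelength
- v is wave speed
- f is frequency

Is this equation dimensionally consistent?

Yes

λ (wavelength) has dimensions [L].
v (wave speed) has dimensions [L T^-1].
f (frequency) has dimensions [T^-1].

Left side: [L T^-1]
Right side: [L T^-1]

Both sides have the same dimensions, so the equation is dimensionally consistent.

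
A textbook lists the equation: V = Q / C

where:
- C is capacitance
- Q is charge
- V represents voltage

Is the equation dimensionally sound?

Yes

C (capacitance) has dimensions [I^2 L^-2 M^-1 T^4].
Q (charge) has dimensions [I T].
V (voltage) has dimensions [I^-1 L^2 M T^-3].

Left side: [I^-1 L^2 M T^-3]
Right side: [I^-1 L^2 M T^-3]

Both sides have the same dimensions, so the equation is dimensionally consistent.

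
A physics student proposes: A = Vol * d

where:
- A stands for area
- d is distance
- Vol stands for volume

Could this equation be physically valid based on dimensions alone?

No

A (area) has dimensions [L^2].
d (distance) has dimensions [L].
Vol (volume) has dimensions [L^3].

Left side: [L^2]
Right side: [L^4]

The two sides have different dimensions, so the equation is NOT dimensionally consistent.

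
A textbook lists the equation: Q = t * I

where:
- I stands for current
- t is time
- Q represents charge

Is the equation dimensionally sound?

Yes

I (current) has dimensions [I].
t (time) has dimensions [T].
Q (charge) has dimensions [I T].

Left side: [I T]
Right side: [I T]

Both sides have the same dimensions, so the equation is dimensionally consistent.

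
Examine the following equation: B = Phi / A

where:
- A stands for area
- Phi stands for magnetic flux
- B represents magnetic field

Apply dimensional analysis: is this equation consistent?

Yes

A (area) has dimensions [L^2].
Phi (magnetic flux) has dimensions [I^-1 L^2 M T^-2].
B (magnetic field) has dimensions [I^-1 M T^-2].

Left side: [I^-1 M T^-2]
Right side: [I^-1 M T^-2]

Both sides have the same dimensions, so the equation is dimensionally consistent.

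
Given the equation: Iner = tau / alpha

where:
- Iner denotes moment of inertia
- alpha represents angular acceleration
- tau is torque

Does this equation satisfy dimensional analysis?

Yes

Iner (moment of inertia) has dimensions [L^2 M].
alpha (angular acceleration) has dimensions [T^-2].
tau (torque) has dimensions [L^2 M T^-2].

Left side: [L^2 M]
Right side: [L^2 M]

Both sides have the same dimensions, so the equation is dimensionally consistent.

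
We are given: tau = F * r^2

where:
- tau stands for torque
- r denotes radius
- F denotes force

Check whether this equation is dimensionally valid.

No

tau (torque) has dimensions [L^2 M T^-2].
r (radius) has dimensions [L].
F (force) has dimensions [L M T^-2].

Left side: [L^2 M T^-2]
Right side: [L^3 M T^-2]

The two sides have different dimensions, so the equation is NOT dimensionally consistent.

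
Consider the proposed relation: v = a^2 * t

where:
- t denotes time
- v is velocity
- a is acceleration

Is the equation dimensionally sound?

No

t (time) has dimensions [T].
v (velocity) has dimensions [L T^-1].
a (acceleration) has dimensions [L T^-2].

Left side: [L T^-1]
Right side: [L^2 T^-3]

The two sides have different dimensions, so the equation is NOT dimensionally consistent.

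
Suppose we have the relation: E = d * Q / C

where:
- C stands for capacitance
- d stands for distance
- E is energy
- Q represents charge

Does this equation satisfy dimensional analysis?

No

C (capacitance) has dimensions [I^2 L^-2 M^-1 T^4].
d (distance) has dimensions [L].
E (energy) has dimensions [L^2 M T^-2].
Q (charge) has dimensions [I T].

Left side: [L^2 M T^-2]
Right side: [I^-1 L^3 M T^-3]

The two sides have different dimensions, so the equation is NOT dimensionally consistent.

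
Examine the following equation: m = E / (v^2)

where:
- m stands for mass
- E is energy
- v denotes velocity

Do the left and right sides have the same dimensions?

Yes

m (mass) has dimensions [M].
E (energy) has dimensions [L^2 M T^-2].
v (velocity) has dimensions [L T^-1].

Left side: [M]
Right side: [M]

Both sides have the same dimensions, so the equation is dimensionally consistent.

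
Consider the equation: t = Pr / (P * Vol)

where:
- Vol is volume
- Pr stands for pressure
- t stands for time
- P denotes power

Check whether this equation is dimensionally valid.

No

Vol (volume) has dimensions [L^3].
Pr (pressure) has dimensions [L^-1 M T^-2].
t (time) has dimensions [T].
P (power) has dimensions [L^2 M T^-3].

Left side: [T]
Right side: [L^-6 T]

The two sides have different dimensions, so the equation is NOT dimensionally consistent.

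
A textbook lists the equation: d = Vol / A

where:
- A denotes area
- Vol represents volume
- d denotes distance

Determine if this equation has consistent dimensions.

Yes

A (area) has dimensions [L^2].
Vol (volume) has dimensions [L^3].
d (distance) has dimensions [L].

Left side: [L]
Right side: [L]

Both sides have the same dimensions, so the equation is dimensionally consistent.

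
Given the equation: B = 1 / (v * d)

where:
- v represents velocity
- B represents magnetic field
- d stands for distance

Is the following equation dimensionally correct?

No

v (velocity) has dimensions [L T^-1].
B (magnetic field) has dimensions [I^-1 M T^-2].
d (distance) has dimensions [L].

Left side: [I^-1 M T^-2]
Right side: [L^-2 T]

The two sides have different dimensions, so the equation is NOT dimensionally consistent.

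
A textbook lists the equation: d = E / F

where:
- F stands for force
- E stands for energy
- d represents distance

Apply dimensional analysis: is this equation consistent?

Yes

F (force) has dimensions [L M T^-2].
E (energy) has dimensions [L^2 M T^-2].
d (distance) has dimensions [L].

Left side: [L]
Right side: [L]

Both sides have the same dimensions, so the equation is dimensionally consistent.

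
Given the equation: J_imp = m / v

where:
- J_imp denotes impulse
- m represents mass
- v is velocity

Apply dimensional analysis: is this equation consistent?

No

J_imp (impulse) has dimensions [L M T^-1].
m (mass) has dimensions [M].
v (velocity) has dimensions [L T^-1].

Left side: [L M T^-1]
Right side: [L^-1 M T]

The two sides have different dimensions, so the equation is NOT dimensionally consistent.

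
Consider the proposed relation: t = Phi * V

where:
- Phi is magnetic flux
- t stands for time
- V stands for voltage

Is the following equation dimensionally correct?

No

Phi (magnetic flux) has dimensions [I^-1 L^2 M T^-2].
t (time) has dimensions [T].
V (voltage) has dimensions [I^-1 L^2 M T^-3].

Left side: [T]
Right side: [I^-2 L^4 M^2 T^-5]

The two sides have different dimensions, so the equation is NOT dimensionally consistent.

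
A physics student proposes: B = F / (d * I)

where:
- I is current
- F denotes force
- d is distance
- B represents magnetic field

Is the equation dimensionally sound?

Yes

I (current) has dimensions [I].
F (force) has dimensions [L M T^-2].
d (distance) has dimensions [L].
B (magnetic field) has dimensions [I^-1 M T^-2].

Left side: [I^-1 M T^-2]
Right side: [I^-1 M T^-2]

Both sides have the same dimensions, so the equation is dimensionally consistent.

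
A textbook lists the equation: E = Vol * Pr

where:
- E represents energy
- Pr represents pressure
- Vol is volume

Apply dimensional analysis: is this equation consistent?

Yes

E (energy) has dimensions [L^2 M T^-2].
Pr (pressure) has dimensions [L^-1 M T^-2].
Vol (volume) has dimensions [L^3].

Left side: [L^2 M T^-2]
Right side: [L^2 M T^-2]

Both sides have the same dimensions, so the equation is dimensionally consistent.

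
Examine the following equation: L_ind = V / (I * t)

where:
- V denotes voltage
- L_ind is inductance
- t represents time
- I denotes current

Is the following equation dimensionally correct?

No

V (voltage) has dimensions [I^-1 L^2 M T^-3].
L_ind (inductance) has dimensions [I^-2 L^2 M T^-2].
t (time) has dimensions [T].
I (current) has dimensions [I].

Left side: [I^-2 L^2 M T^-2]
Right side: [I^-2 L^2 M T^-4]

The two sides have different dimensions, so the equation is NOT dimensionally consistent.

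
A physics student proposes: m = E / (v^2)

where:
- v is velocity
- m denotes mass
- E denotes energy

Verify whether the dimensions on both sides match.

Yes

v (velocity) has dimensions [L T^-1].
m (mass) has dimensions [M].
E (energy) has dimensions [L^2 M T^-2].

Left side: [M]
Right side: [M]

Both sides have the same dimensions, so the equation is dimensionally consistent.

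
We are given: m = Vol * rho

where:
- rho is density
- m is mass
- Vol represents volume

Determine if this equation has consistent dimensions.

Yes

rho (density) has dimensions [L^-3 M].
m (mass) has dimensions [M].
Vol (volume) has dimensions [L^3].

Left side: [M]
Right side: [M]

Both sides have the same dimensions, so the equation is dimensionally consistent.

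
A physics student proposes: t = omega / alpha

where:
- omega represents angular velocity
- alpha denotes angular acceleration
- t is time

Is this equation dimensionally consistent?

Yes

omega (angular velocity) has dimensions [T^-1].
alpha (angular acceleration) has dimensions [T^-2].
t (time) has dimensions [T].

Left side: [T]
Right side: [T]

Both sides have the same dimensions, so the equation is dimensionally consistent.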